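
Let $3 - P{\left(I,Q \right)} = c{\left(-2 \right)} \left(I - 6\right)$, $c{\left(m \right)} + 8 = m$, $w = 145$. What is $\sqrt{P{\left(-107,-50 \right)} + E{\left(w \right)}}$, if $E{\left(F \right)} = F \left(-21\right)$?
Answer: $2 i \sqrt{1043} \approx 64.591 i$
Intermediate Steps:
$c{\left(m \right)} = -8 + m$
$E{\left(F \right)} = - 21 F$
$P{\left(I,Q \right)} = -57 + 10 I$ ($P{\left(I,Q \right)} = 3 - \left(-8 - 2\right) \left(I - 6\right) = 3 - - 10 \left(-6 + I\right) = 3 - \left(60 - 10 I\right) = 3 + \left(-60 + 10 I\right) = -57 + 10 I$)
$\sqrt{P{\left(-107,-50 \right)} + E{\left(w \right)}} = \sqrt{\left(-57 + 10 \left(-107\right)\right) - 3045} = \sqrt{\left(-57 - 1070\right) - 3045} = \sqrt{-1127 - 3045} = \sqrt{-4172} = 2 i \sqrt{1043}$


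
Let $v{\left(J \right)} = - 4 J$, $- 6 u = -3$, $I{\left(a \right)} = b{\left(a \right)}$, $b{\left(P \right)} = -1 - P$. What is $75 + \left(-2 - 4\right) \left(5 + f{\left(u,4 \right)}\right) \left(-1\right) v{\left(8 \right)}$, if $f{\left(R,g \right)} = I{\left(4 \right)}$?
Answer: $75$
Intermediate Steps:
$I{\left(a \right)} = -1 - a$
$u = \frac{1}{2}$ ($u = \left(- \frac{1}{6}\right) \left(-3\right) = \frac{1}{2} \approx 0.5$)
$f{\left(R,g \right)} = -5$ ($f{\left(R,g \right)} = -1 - 4 = -5$)
$75 + \left(-2 - 4\right) \left(5 + f{\left(u,4 \right)}\right) \left(-1\right) v{\left(8 \right)} = 75 + \left(-2 - 4\right) \left(5 - 5\right) \left(-1\right) \left(\left(-4\right) 8\right) = 75 + - 6 \cdot 0 \left(-1\right) \left(-32\right) = 75 + \left(-6\right) 0 \left(-32\right) = 75 + 0 \left(-32\right) = 75 + 0 = 75$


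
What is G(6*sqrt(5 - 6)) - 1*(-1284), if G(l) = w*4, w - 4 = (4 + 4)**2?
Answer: 1556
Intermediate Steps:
w = 68 (w = 4 + (4 + 4)**2 = 4 + 8**2 = 4 + 64 = 68)
G(l) = 272 (G(l) = 68*4 = 272)
G(6*sqrt(5 - 6)) - 1*(-1284) = 272 - 1*(-1284) = 272 + 1284 = 1556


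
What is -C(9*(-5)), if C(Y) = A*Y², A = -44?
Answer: 89100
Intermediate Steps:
C(Y) = -44*Y²
-C(9*(-5)) = -(-44)*(9*(-5))² = -(-44)*(-45)² = -(-44)*2025 = -1*(-89100) = 89100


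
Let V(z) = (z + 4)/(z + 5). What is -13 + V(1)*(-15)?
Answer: -51/2 ≈ -25.500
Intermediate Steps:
V(z) = (4 + z)/(5 + z)
-13 + V(1)*(-15) = -13 + ((4 + 1)/(5 + 1))*(-15) = -13 + (5/6)*(-15) = -13 + ((⅙)*5)*(-15) = -13 + (⅚)*(-15) = -13 - 25/2 = -51/2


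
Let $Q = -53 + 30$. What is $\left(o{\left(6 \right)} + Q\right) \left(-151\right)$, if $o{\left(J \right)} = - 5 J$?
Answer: $8003$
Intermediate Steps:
$Q = -23$
$\left(o{\left(6 \right)} + Q\right) \left(-151\right) = \left(\left(-5\right) 6 - 23\right) \left(-151\right) = \left(-30 - 23\right) \left(-151\right) = \left(-53\right) \left(-151\right) = 8003$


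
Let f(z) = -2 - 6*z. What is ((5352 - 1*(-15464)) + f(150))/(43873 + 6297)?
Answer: 9957/25085 ≈ 0.39693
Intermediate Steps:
((5352 - 1*(-15464)) + f(150))/(43873 + 6297) = ((5352 - 1*(-15464)) + (-2 - 6*150))/(43873 + 6297) = ((5352 + 15464) + (-2 - 900))/50170 = (20816 - 902)*(1/50170) = 19914*(1/50170) = 9957/25085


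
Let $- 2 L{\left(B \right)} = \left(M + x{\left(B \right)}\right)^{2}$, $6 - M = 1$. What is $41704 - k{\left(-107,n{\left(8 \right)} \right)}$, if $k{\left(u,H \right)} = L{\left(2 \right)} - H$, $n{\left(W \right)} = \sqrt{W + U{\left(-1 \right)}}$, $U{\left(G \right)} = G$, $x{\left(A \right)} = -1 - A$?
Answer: $41706 + \sqrt{7} \approx 41709.0$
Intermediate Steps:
$M = 5$ ($M = 6 - 1 = 5$)
$L{\left(B \right)} = - \frac{\left(4 - B\right)^{2}}{2}$ ($L{\left(B \right)} = - \frac{\left(5 - \left(1 + B\right)\right)^{2}}{2} = - \frac{\left(4 - B\right)^{2}}{2}$)
$n{\left(W \right)} = \sqrt{-1 + W}$ ($n{\left(W \right)} = \sqrt{W - 1} = \sqrt{-1 + W}$)
$k{\left(u,H \right)} = -2 - H$ ($k{\left(u,H \right)} = - \frac{\left(-4 + 2\right)^{2}}{2} - H = - \frac{\left(-2\right)^{2}}{2} - H = \left(- \frac{1}{2}\right) 4 - H = -2 - H$)
$41704 - k{\left(-107,n{\left(8 \right)} \right)} = 41704 - \left(-2 - \sqrt{-1 + 8}\right) = 41704 - \left(-2 - \sqrt{7}\right) = 41704 + \left(2 + \sqrt{7}\right) = 41706 + \sqrt{7}$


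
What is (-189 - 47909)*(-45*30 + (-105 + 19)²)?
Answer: -290800508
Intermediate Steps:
(-189 - 47909)*(-45*30 + (-105 + 19)²) = -48098*(-1350 + (-86)²) = -48098*(-1350 + 7396) = -48098*6046 = -290800508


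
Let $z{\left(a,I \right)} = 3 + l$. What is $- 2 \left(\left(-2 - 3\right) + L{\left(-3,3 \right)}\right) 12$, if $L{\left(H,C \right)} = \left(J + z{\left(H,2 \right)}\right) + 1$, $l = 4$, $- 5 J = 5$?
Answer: $-48$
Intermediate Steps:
$J = -1$ ($J = \left(- \frac{1}{5}\right) 5 = -1$)
$z{\left(a,I \right)} = 7$ ($z{\left(a,I \right)} = 3 + 4 = 7$)
$L{\left(H,C \right)} = 7$ ($L{\left(H,C \right)} = \left(-1 + 7\right) + 1 = 6 + 1 = 7$)
$- 2 \left(\left(-2 - 3\right) + L{\left(-3,3 \right)}\right) 12 = - 2 \left(\left(-2 - 3\right) + 7\right) 12 = - 2 \left(-5 + 7\right) 12 = \left(-2\right) 2 \cdot 12 = \left(-4\right) 12 = -48$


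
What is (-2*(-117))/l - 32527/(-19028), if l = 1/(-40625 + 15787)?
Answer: -110592454049/19028 ≈ -5.8121e+6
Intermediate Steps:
l = -1/24838 (l = 1/(-24838) = -1/24838 ≈ -4.0261e-5)
(-2*(-117))/l - 32527/(-19028) = (-2*(-117))/(-1/24838) - 32527/(-19028) = 234*(-24838) - 32527*(-1/19028) = -5812092 + 32527/19028 = -110592454049/19028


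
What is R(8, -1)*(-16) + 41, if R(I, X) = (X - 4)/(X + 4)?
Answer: 203/3 ≈ 67.667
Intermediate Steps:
R(I, X) = (-4 + X)/(4 + X)
R(8, -1)*(-16) + 41 = ((-4 - 1)/(4 - 1))*(-16) + 41 = (-5/3)*(-16) + 41 = ((⅓)*(-5))*(-16) + 41 = -5/3*(-16) + 41 = 80/3 + 41 = 203/3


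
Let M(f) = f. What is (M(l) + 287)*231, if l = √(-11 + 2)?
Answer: 66297 + 693*I ≈ 66297.0 + 693.0*I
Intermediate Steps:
l = 3*I (l = √(-9) = 3*I ≈ 3.0*I)
(M(l) + 287)*231 = (3*I + 287)*231 = (287 + 3*I)*231 = 66297 + 693*I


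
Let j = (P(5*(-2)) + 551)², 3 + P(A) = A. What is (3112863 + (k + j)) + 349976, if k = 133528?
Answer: 3885811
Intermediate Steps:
P(A) = -3 + A
j = 289444 (j = ((-3 + 5*(-2)) + 551)² = ((-3 - 10) + 551)² = (-13 + 551)² = 538² = 289444)
(3112863 + (k + j)) + 349976 = (3112863 + (133528 + 289444)) + 349976 = (3112863 + 422972) + 349976 = 3535835 + 349976 = 3885811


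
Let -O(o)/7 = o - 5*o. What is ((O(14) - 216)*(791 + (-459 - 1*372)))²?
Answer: 49561600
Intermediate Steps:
O(o) = 28*o (O(o) = -7*(o - 5*o) = -(-28)*o = 28*o)
((O(14) - 216)*(791 + (-459 - 1*372)))² = ((28*14 - 216)*(791 + (-459 - 1*372)))² = ((392 - 216)*(791 + (-459 - 372)))² = (176*(791 - 831))² = (176*(-40))² = (-7040)² = 49561600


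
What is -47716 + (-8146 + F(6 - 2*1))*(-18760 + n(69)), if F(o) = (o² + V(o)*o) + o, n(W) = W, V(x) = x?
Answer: 151536294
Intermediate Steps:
F(o) = o + 2*o² (F(o) = (o² + o*o) + o = (o² + o²) + o = 2*o² + o = o + 2*o²)
-47716 + (-8146 + F(6 - 2*1))*(-18760 + n(69)) = -47716 + (-8146 + (6 - 2*1)*(1 + 2*(6 - 2*1)))*(-18760 + 69) = -47716 + (-8146 + (6 - 2)*(1 + 2*(6 - 2)))*(-18691) = -47716 + (-8146 + 4*(1 + 2*4))*(-18691) = -47716 + (-8146 + 4*(1 + 8))*(-18691) = -47716 + (-8146 + 4*9)*(-18691) = -47716 + (-8146 + 36)*(-18691) = -47716 - 8110*(-18691) = -47716 + 151584010 = 151536294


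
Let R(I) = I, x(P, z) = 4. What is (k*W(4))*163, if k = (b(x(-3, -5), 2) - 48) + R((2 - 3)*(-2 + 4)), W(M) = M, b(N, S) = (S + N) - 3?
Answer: -30644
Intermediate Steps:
b(N, S) = -3 + N + S (b(N, S) = (N + S) - 3 = -3 + N + S)
k = -47 (k = ((-3 + 4 + 2) - 48) + (2 - 3)*(-2 + 4) = (3 - 48) - 1*2 = -45 - 2 = -47)
(k*W(4))*163 = -47*4*163 = -188*163 = -30644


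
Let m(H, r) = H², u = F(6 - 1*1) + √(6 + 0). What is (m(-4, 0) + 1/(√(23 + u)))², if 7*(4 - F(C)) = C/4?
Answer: (16 + (751/28 + √6)^(-½))² ≈ 261.95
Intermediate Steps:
F(C) = 4 - C/28 (F(C) = 4 - C/(7*4) = 4 - C/28)
u = 107/28 + √6 (u = (4 - (6 - 1*1)/28) + √(6 + 0) = (4 - (6 - 1)/28) + √6 = (4 - 1/28*5) + √6 = (4 - 5/28) + √6 = 107/28 + √6 ≈ 6.2709)
(m(-4, 0) + 1/(√(23 + u)))² = ((-4)² + 1/(√(23 + (107/28 + √6))))² = (16 + 1/(√(751/28 + √6)))² = (16 + (751/28 + √6)^(-½))²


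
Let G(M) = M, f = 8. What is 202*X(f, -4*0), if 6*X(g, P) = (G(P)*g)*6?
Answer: 0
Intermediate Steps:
X(g, P) = P*g (X(g, P) = ((P*g)*6)/6 = (6*P*g)/6 = P*g)
202*X(f, -4*0) = 202*(-4*0*8) = 202*(0*8) = 202*0 = 0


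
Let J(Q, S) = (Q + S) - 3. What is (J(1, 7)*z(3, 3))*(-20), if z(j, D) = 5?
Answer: -500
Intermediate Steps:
J(Q, S) = -3 + Q + S
(J(1, 7)*z(3, 3))*(-20) = ((-3 + 1 + 7)*5)*(-20) = (5*5)*(-20) = 25*(-20) = -500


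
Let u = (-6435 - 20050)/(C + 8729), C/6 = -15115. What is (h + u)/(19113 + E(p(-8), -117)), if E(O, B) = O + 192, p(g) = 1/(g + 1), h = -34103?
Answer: -9782813243/5537858887 ≈ -1.7665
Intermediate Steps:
C = -90690 (C = 6*(-15115) = -90690)
p(g) = 1/(1 + g)
E(O, B) = 192 + O
u = 26485/81961 (u = (-6435 - 20050)/(-90690 + 8729) = -26485/(-81961) = -26485*(-1/81961) = 26485/81961 ≈ 0.32314)
(h + u)/(19113 + E(p(-8), -117)) = (-34103 + 26485/81961)/(19113 + (192 + 1/(1 - 8))) = -2795089498/(81961*(19113 + (192 + 1/(-7)))) = -2795089498/(81961*(19113 + (192 - 1/7))) = -2795089498/(81961*(19113 + 1343/7)) = -2795089498/(81961*135134/7) = -2795089498/81961*7/135134 = -9782813243/5537858887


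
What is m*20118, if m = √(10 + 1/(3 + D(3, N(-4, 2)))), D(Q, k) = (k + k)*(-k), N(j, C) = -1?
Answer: 20118*√11 ≈ 66724.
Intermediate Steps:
D(Q, k) = -2*k² (D(Q, k) = (2*k)*(-k) = -2*k²)
m = √11 (m = √(10 + 1/(3 - 2*(-1)²)) = √(10 + 1/(3 - 2*1)) = √(10 + 1/(3 - 2)) = √(10 + 1/1) = √(10 + 1) = √11 ≈ 3.3166)
m*20118 = √11*20118 = 20118*√11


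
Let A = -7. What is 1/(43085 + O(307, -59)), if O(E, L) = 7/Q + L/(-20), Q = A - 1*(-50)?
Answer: 860/37055777 ≈ 2.3208e-5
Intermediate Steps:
Q = 43 (Q = -7 - 1*(-50) = -7 + 50 = 43)
O(E, L) = 7/43 - L/20 (O(E, L) = 7/43 + L/(-20) = 7*(1/43) + L*(-1/20) = 7/43 - L/20)
1/(43085 + O(307, -59)) = 1/(43085 + (7/43 - 1/20*(-59))) = 1/(43085 + (7/43 + 59/20)) = 1/(43085 + 2677/860) = 1/(37055777/860) = 860/37055777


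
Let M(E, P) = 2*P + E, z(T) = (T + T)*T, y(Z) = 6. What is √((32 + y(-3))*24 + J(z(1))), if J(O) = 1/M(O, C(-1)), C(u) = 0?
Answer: 5*√146/2 ≈ 30.208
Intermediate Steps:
z(T) = 2*T² (z(T) = (2*T)*T = 2*T²)
M(E, P) = E + 2*P
J(O) = 1/O (J(O) = 1/(O + 2*0) = 1/(O + 0) = 1/O)
√((32 + y(-3))*24 + J(z(1))) = √((32 + 6)*24 + 1/(2*1²)) = √(38*24 + 1/(2*1)) = √(912 + 1/2) = √(912 + ½) = √(1825/2) = 5*√146/2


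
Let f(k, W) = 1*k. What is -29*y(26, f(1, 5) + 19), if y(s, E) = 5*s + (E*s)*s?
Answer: -395850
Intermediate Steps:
f(k, W) = k
y(s, E) = 5*s + E*s**2
-29*y(26, f(1, 5) + 19) = -754*(5 + (1 + 19)*26) = -754*(5 + 20*26) = -754*(5 + 520) = -754*525 = -29*13650 = -395850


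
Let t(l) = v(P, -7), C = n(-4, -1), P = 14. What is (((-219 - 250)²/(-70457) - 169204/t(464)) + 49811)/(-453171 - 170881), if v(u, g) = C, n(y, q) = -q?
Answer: 4206146281/21984415882 ≈ 0.19132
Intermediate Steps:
C = 1 (C = -1*(-1) = 1)
v(u, g) = 1
t(l) = 1
(((-219 - 250)²/(-70457) - 169204/t(464)) + 49811)/(-453171 - 170881) = (((-219 - 250)²/(-70457) - 169204/1) + 49811)/(-453171 - 170881) = (((-469)²*(-1/70457) - 169204*1) + 49811)/(-624052) = ((219961*(-1/70457) - 169204) + 49811)*(-1/624052) = ((-219961/70457 - 169204) + 49811)*(-1/624052) = (-11921826189/70457 + 49811)*(-1/624052) = -8412292562/70457*(-1/624052) = 4206146281/21984415882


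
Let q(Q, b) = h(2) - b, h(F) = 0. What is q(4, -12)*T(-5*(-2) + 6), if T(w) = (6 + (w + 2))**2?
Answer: 6912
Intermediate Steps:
q(Q, b) = -b (q(Q, b) = 0 - b = -b)
T(w) = (8 + w)**2 (T(w) = (6 + (2 + w))**2 = (8 + w)**2)
q(4, -12)*T(-5*(-2) + 6) = (-1*(-12))*(8 + (-5*(-2) + 6))**2 = 12*(8 + (10 + 6))**2 = 12*(8 + 16)**2 = 12*24**2 = 12*576 = 6912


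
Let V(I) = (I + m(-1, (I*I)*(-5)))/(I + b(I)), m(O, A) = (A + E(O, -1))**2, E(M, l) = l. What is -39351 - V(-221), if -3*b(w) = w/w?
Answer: 178883581581/664 ≈ 2.6940e+8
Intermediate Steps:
b(w) = -1/3 (b(w) = -w/(3*w) = -1/3*1 = -1/3)
m(O, A) = (-1 + A)**2 (m(O, A) = (A - 1)**2 = (-1 + A)**2)
V(I) = (I + (-1 - 5*I**2)**2)/(-1/3 + I) (V(I) = (I + (-1 + (I*I)*(-5))**2)/(I - 1/3) = (I + (-1 + I**2*(-5))**2)/(-1/3 + I) = (I + (-1 - 5*I**2)**2)/(-1/3 + I))
-39351 - V(-221) = -39351 - 3*(-221 + (1 + 5*(-221)**2)**2)/(-1 + 3*(-221)) = -39351 - 3*(-221 + (1 + 5*48841)**2)/(-1 - 663) = -39351 - 3*(-221 + (1 + 244205)**2)/(-664) = -39351 - 3*(-1)*(-221 + 244206**2)/664 = -39351 - 3*(-1)*(-221 + 59636570436)/664 = -39351 - 3*(-1)*59636570215/664 = -39351 - 1*(-178909710645/664) = -39351 + 178909710645/664 = 178883581581/664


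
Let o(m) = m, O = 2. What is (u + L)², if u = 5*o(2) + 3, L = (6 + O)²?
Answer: 5929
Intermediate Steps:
L = 64 (L = (6 + 2)² = 8² = 64)
u = 13 (u = 5*2 + 3 = 10 + 3 = 13)
(u + L)² = (13 + 64)² = 77² = 5929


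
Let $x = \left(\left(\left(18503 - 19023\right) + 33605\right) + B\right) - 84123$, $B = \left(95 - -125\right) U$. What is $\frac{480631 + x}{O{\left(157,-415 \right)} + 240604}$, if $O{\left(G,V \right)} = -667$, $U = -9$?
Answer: $\frac{427613}{239937} \approx 1.7822$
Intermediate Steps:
$B = -1980$ ($B = \left(95 - -125\right) \left(-9\right) = \left(95 + 125\right) \left(-9\right) = 220 \left(-9\right) = -1980$)
$x = -53018$ ($x = \left(\left(\left(18503 - 19023\right) + 33605\right) - 1980\right) - 84123 = \left(\left(-520 + 33605\right) - 1980\right) - 84123 = \left(33085 - 1980\right) - 84123 = 31105 - 84123 = -53018$)
$\frac{480631 + x}{O{\left(157,-415 \right)} + 240604} = \frac{480631 - 53018}{-667 + 240604} = \frac{427613}{239937}$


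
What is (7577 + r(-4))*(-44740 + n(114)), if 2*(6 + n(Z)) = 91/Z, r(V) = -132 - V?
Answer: -25331558551/76 ≈ -3.3331e+8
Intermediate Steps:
n(Z) = -6 + 91/(2*Z) (n(Z) = -6 + (91/Z)/2 = -6 + 91/(2*Z))
(7577 + r(-4))*(-44740 + n(114)) = (7577 + (-132 - 1*(-4)))*(-44740 + (-6 + (91/2)/114)) = (7577 + (-132 + 4))*(-44740 + (-6 + (91/2)*(1/114))) = (7577 - 128)*(-44740 + (-6 + 91/228)) = 7449*(-44740 - 1277/228) = 7449*(-10201997/228) = -25331558551/76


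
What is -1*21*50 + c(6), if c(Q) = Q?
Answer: -1044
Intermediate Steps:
-1*21*50 + c(6) = -1*21*50 + 6 = -21*50 + 6 = -1050 + 6 = -1044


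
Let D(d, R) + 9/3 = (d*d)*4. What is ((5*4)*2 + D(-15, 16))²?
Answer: 877969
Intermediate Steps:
D(d, R) = -3 + 4*d² (D(d, R) = -3 + (d*d)*4 = -3 + d²*4 = -3 + 4*d²)
((5*4)*2 + D(-15, 16))² = ((5*4)*2 + (-3 + 4*(-15)²))² = (20*2 + (-3 + 4*225))² = (40 + (-3 + 900))² = (40 + 897)² = 937² = 877969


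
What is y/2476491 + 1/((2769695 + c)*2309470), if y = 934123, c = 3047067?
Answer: 12548669609349581711/33268281960214684740 ≈ 0.37720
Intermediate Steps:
y/2476491 + 1/((2769695 + c)*2309470) = 934123/2476491 + 1/((2769695 + 3047067)*2309470) = 934123*(1/2476491) + (1/2309470)/5816762 = 934123/2476491 + (1/5816762)*(1/2309470) = 934123/2476491 + 1/13433637336140 = 12548669609349581711/33268281960214684740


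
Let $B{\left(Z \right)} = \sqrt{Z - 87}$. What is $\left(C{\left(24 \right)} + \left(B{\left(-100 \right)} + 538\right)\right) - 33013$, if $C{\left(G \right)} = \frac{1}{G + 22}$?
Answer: $- \frac{1493849}{46} + i \sqrt{187} \approx -32475.0 + 13.675 i$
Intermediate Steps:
$B{\left(Z \right)} = \sqrt{-87 + Z}$
$C{\left(G \right)} = \frac{1}{22 + G}$
$\left(C{\left(24 \right)} + \left(B{\left(-100 \right)} + 538\right)\right) - 33013 = \left(\frac{1}{22 + 24} + \left(\sqrt{-87 - 100} + 538\right)\right) - 33013 = \left(\frac{1}{46} + \left(\sqrt{-187} + 538\right)\right) - 33013 = \left(\frac{1}{46} + \left(i \sqrt{187} + 538\right)\right) - 33013 = \left(\frac{1}{46} + \left(538 + i \sqrt{187}\right)\right) - 33013 = \left(\frac{24749}{46} + i \sqrt{187}\right) - 33013 = - \frac{1493849}{46} + i \sqrt{187}$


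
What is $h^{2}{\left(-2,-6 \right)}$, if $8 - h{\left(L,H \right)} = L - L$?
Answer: $64$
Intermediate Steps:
$h{\left(L,H \right)} = 8$ ($h{\left(L,H \right)} = 8 - \left(L - L\right) = 8 - 0 = 8 + 0 = 8$)
$h^{2}{\left(-2,-6 \right)} = 8^{2} = 64$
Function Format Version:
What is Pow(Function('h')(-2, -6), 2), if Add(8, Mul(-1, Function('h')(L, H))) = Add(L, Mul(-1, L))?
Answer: 64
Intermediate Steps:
Function('h')(L, H) = 8 (Function('h')(L, H) = Add(8, Mul(-1, Add(L, Mul(-1, L)))) = Add(8, Mul(-1, 0)) = Add(8, 0) = 8)
Pow(Function('h')(-2, -6), 2) = Pow(8, 2) = 64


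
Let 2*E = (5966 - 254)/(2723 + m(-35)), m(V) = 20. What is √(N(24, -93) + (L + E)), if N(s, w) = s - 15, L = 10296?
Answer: √77543158953/2743 ≈ 101.52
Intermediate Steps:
N(s, w) = -15 + s
E = 2856/2743 (E = ((5966 - 254)/(2723 + 20))/2 = (5712/2743)/2 = (5712*(1/2743))/2 = (½)*(5712/2743) = 2856/2743 ≈ 1.0412)
√(N(24, -93) + (L + E)) = √((-15 + 24) + (10296 + 2856/2743)) = √(9 + 28244784/2743) = √(28269471/2743) = √77543158953/2743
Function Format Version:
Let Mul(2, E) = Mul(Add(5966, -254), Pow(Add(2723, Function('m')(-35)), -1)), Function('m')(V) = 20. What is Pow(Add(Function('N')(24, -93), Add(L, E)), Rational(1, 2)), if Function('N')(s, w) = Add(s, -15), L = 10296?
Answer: Mul(Rational(1, 2743), Pow(77543158953, Rational(1, 2))) ≈ 101.52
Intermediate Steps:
Function('N')(s, w) = Add(-15, s)
E = Rational(2856, 2743) (E = Mul(Rational(1, 2), Mul(Add(5966, -254), Pow(Add(2723, 20), -1))) = Mul(Rational(1, 2), Mul(5712, Pow(2743, -1))) = Mul(Rational(1, 2), Mul(5712, Rational(1, 2743))) = Mul(Rational(1, 2), Rational(5712, 2743)) = Rational(2856, 2743) ≈ 1.0412)
Pow(Add(Function('N')(24, -93), Add(L, E)), Rational(1, 2)) = Pow(Add(Add(-15, 24), Add(10296, Rational(2856, 2743))), Rational(1, 2)) = Pow(Add(9, Rational(28244784, 2743)), Rational(1, 2)) = Pow(Rational(28269471, 2743), Rational(1, 2)) = Mul(Rational(1, 2743), Pow(77543158953, Rational(1, 2)))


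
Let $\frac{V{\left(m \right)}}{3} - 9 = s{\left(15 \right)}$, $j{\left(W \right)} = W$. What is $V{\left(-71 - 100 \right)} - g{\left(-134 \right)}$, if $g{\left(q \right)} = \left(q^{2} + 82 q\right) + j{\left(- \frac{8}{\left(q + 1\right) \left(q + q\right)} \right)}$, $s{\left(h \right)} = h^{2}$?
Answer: $- \frac{55836324}{8911} \approx -6266.0$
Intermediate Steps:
$V{\left(m \right)} = 702$ ($V{\left(m \right)} = 27 + 3 \cdot 15^{2} = 27 + 3 \cdot 225 = 27 + 675 = 702$)
$g{\left(q \right)} = q^{2} + 82 q - \frac{4}{q \left(1 + q\right)}$ ($g{\left(q \right)} = \left(q^{2} + 82 q\right) - \frac{8}{\left(q + 1\right) \left(q + q\right)} = \left(q^{2} + 82 q\right) - \frac{8}{\left(1 + q\right) 2 q} = \left(q^{2} + 82 q\right) - \frac{8}{2 q \left(1 + q\right)} = \left(q^{2} + 82 q\right) - 8 \frac{1}{2 q \left(1 + q\right)} = \left(q^{2} + 82 q\right) - \frac{4}{q \left(1 + q\right)} = q^{2} + 82 q - \frac{4}{q \left(1 + q\right)}$)
$V{\left(-71 - 100 \right)} - g{\left(-134 \right)} = 702 - \frac{-4 + \left(-134\right)^{2} \left(1 - 134\right) \left(82 - 134\right)}{\left(-134\right) \left(1 - 134\right)} = 702 - - \frac{-4 + 17956 \left(-133\right) \left(-52\right)}{134 \left(-133\right)} = 702 - \left(- \frac{1}{134}\right) \left(- \frac{1}{133}\right) \left(-4 + 124183696\right) = 702 - \left(- \frac{1}{134}\right) \left(- \frac{1}{133}\right) 124183692 = 702 - \frac{62091846}{8911} = - \frac{55836324}{8911}$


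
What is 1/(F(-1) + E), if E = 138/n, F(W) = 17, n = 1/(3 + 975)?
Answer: 1/134981 ≈ 7.4085e-6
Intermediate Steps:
n = 1/978 ≈ 0.0010225
E = 134964 (E = 138/(1/978) = 138*978 = 134964)
1/(F(-1) + E) = 1/(17 + 134964) = 1/134981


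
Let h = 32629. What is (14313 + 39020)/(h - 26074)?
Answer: 2807/345 ≈ 8.1362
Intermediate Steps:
(14313 + 39020)/(h - 26074) = (14313 + 39020)/(32629 - 26074) = 53333/6555 = 53333*(1/6555) = 2807/345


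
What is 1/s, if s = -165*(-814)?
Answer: 1/134310 ≈ 7.4455e-6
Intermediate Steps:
s = 134310
1/s = 1/134310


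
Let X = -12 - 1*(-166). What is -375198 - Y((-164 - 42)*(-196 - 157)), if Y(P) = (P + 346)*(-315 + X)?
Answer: 11388106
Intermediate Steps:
X = 154 (X = -12 + 166 = 154)
Y(P) = -55706 - 161*P (Y(P) = (P + 346)*(-315 + 154) = (346 + P)*(-161) = -55706 - 161*P)
-375198 - Y((-164 - 42)*(-196 - 157)) = -375198 - (-55706 - 161*(-164 - 42)*(-196 - 157)) = -375198 - (-55706 - (-33166)*(-353)) = -375198 - (-55706 - 161*72718) = -375198 - (-55706 - 11707598) = -375198 - 1*(-11763304) = -375198 + 11763304 = 11388106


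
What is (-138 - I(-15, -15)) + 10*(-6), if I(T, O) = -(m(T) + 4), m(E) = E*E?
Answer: 31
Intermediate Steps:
m(E) = E²
I(T, O) = -4 - T² (I(T, O) = -(T² + 4) = -(4 + T²) = -4 - T²)
(-138 - I(-15, -15)) + 10*(-6) = (-138 - (-4 - 1*(-15)²)) + 10*(-6) = (-138 - (-4 - 1*225)) - 60 = (-138 - (-4 - 225)) - 60 = (-138 - 1*(-229)) - 60 = (-138 + 229) - 60 = 91 - 60 = 31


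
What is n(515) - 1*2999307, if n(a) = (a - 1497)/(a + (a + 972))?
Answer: -3002306798/1001 ≈ -2.9993e+6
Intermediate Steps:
n(a) = (-1497 + a)/(972 + 2*a) (n(a) = (-1497 + a)/(a + (972 + a)) = (-1497 + a)/(972 + 2*a))
n(515) - 1*2999307 = (-1497 + 515)/(2*(486 + 515)) - 1*2999307 = (1/2)*(-982)/1001 - 2999307 = (1/2)*(1/1001)*(-982) - 2999307 = -491/1001 - 2999307 = -3002306798/1001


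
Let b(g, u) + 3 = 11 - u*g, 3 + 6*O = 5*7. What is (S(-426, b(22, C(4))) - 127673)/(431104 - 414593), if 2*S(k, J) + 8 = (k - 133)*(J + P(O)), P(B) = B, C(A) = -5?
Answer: -486446/49533 ≈ -9.8206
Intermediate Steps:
O = 16/3 (O = -½ + (5*7)/6 = -½ + (⅙)*35 = -½ + 35/6 = 16/3 ≈ 5.3333)
b(g, u) = 8 - g*u (b(g, u) = -3 + (11 - u*g) = -3 + (11 - g*u) = 8 - g*u)
S(k, J) = -4 + (-133 + k)*(16/3 + J)/2 (S(k, J) = -4 + ((k - 133)*(J + 16/3))/2 = -4 + ((-133 + k)*(16/3 + J))/2 = -4 + (-133 + k)*(16/3 + J)/2)
(S(-426, b(22, C(4))) - 127673)/(431104 - 414593) = ((-1076/3 - 133*(8 - 1*22*(-5))/2 + (8/3)*(-426) + (½)*(8 - 1*22*(-5))*(-426)) - 127673)/(431104 - 414593) = ((-1076/3 - 133*(8 + 110)/2 - 1136 + (½)*(8 + 110)*(-426)) - 127673)/16511 = ((-1076/3 - 133/2*118 - 1136 + (½)*118*(-426)) - 127673)*(1/16511) = ((-1076/3 - 7847 - 1136 - 25134) - 127673)*(1/16511) = (-103427/3 - 127673)*(1/16511) = -486446/3*1/16511 = -486446/49533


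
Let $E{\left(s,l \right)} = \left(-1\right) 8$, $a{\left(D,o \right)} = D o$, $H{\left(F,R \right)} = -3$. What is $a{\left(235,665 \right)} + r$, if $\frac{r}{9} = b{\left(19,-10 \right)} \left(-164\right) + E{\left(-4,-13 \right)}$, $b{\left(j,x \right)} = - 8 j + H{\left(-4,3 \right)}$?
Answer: $384983$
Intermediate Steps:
$E{\left(s,l \right)} = -8$
$b{\left(j,x \right)} = -3 - 8 j$ ($b{\left(j,x \right)} = - 8 j - 3 = -3 - 8 j$)
$r = 228708$ ($r = 9 \left(\left(-3 - 152\right) \left(-164\right) - 8\right) = 9 \left(\left(-155\right) \left(-164\right) - 8\right) = 9 \left(25420 - 8\right) = 9 \cdot 25412 = 228708$)
$a{\left(235,665 \right)} + r = 235 \cdot 665 + 228708 = 156275 + 228708 = 384983$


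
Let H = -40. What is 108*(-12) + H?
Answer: -1336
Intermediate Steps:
108*(-12) + H = 108*(-12) - 40 = -1296 - 40 = -1336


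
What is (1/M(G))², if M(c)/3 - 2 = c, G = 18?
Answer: 1/3600 ≈ 0.00027778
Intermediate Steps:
M(c) = 6 + 3*c
(1/M(G))² = (1/(6 + 3*18))² = (1/(6 + 54))² = (1/60)² = 1/3600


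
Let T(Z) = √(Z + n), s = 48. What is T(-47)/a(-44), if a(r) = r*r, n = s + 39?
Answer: √10/968 ≈ 0.0032668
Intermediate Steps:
n = 87 (n = 48 + 39 = 87)
T(Z) = √(87 + Z) (T(Z) = √(Z + 87) = √(87 + Z))
a(r) = r²
T(-47)/a(-44) = √(87 - 47)/((-44)²) = √40/1936 = (2*√10)*(1/1936) = √10/968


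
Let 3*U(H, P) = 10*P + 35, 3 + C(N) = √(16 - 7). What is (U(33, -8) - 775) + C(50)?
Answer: -790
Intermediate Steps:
C(N) = 0 (C(N) = -3 + √(16 - 7) = -3 + √9 = -3 + 3 = 0)
U(H, P) = 35/3 + 10*P/3 (U(H, P) = (10*P + 35)/3 = (35 + 10*P)/3 = 35/3 + 10*P/3)
(U(33, -8) - 775) + C(50) = ((35/3 + (10/3)*(-8)) - 775) + 0 = ((35/3 - 80/3) - 775) + 0 = (-15 - 775) + 0 = -790 + 0 = -790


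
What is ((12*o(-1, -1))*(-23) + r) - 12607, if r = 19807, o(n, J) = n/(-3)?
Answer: 7108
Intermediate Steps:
o(n, J) = -n/3 (o(n, J) = n*(-⅓) = -n/3)
((12*o(-1, -1))*(-23) + r) - 12607 = ((12*(-⅓*(-1)))*(-23) + 19807) - 12607 = ((12*(⅓))*(-23) + 19807) - 12607 = (4*(-23) + 19807) - 12607 = (-92 + 19807) - 12607 = 19715 - 12607 = 7108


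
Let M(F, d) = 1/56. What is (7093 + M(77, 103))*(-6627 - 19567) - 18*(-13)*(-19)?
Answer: -743195823/4 ≈ -1.8580e+8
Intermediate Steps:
M(F, d) = 1/56
(7093 + M(77, 103))*(-6627 - 19567) - 18*(-13)*(-19) = (7093 + 1/56)*(-6627 - 19567) - 18*(-13)*(-19) = (397209/56)*(-26194) + 234*(-19) = -743178039/4 - 4446 = -743195823/4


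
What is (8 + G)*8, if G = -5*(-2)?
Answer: 144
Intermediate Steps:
G = 10
(8 + G)*8 = (8 + 10)*8 = 18*8 = 144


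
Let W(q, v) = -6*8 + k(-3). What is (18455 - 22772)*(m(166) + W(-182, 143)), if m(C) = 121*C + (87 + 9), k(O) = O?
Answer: -86905527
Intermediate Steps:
m(C) = 96 + 121*C (m(C) = 121*C + 96 = 96 + 121*C)
W(q, v) = -51 (W(q, v) = -6*8 - 3 = -48 - 3 = -51)
(18455 - 22772)*(m(166) + W(-182, 143)) = (18455 - 22772)*((96 + 121*166) - 51) = -4317*((96 + 20086) - 51) = -4317*(20182 - 51) = -4317*20131 = -86905527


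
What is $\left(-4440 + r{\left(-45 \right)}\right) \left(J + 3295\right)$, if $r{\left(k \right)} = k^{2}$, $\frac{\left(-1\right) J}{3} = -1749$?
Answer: $-20628930$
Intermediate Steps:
$J = 5247$ ($J = \left(-3\right) \left(-1749\right) = 5247$)
$\left(-4440 + r{\left(-45 \right)}\right) \left(J + 3295\right) = \left(-4440 + \left(-45\right)^{2}\right) \left(5247 + 3295\right) = \left(-4440 + 2025\right) 8542 = \left(-2415\right) 8542 = -20628930$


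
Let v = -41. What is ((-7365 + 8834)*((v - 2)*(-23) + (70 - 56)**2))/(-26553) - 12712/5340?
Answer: -802768903/11816085 ≈ -67.939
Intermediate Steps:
((-7365 + 8834)*((v - 2)*(-23) + (70 - 56)**2))/(-26553) - 12712/5340 = ((-7365 + 8834)*((-41 - 2)*(-23) + (70 - 56)**2))/(-26553) - 12712/5340 = (1469*(-43*(-23) + 14**2))*(-1/26553) - 12712*1/5340 = (1469*(989 + 196))*(-1/26553) - 3178/1335 = (1469*1185)*(-1/26553) - 3178/1335 = 1740765*(-1/26553) - 3178/1335 = -580255/8851 - 3178/1335 = -802768903/11816085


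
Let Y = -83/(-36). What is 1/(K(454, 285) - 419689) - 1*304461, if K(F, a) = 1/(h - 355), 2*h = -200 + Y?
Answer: -4175432203471702/13714177525 ≈ -3.0446e+5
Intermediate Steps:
Y = 83/36 (Y = -83*(-1/36) = 83/36 ≈ 2.3056)
h = -7117/72 (h = (-200 + 83/36)/2 = (½)*(-7117/36) = -7117/72 ≈ -98.847)
K(F, a) = -72/32677 (K(F, a) = 1/(-7117/72 - 355) = 1/(-32677/72) = -72/32677)
1/(K(454, 285) - 419689) - 1*304461 = 1/(-72/32677 - 419689) - 1*304461 = 1/(-13714177525/32677) - 304461 = -32677/13714177525 - 304461 = -4175432203471702/13714177525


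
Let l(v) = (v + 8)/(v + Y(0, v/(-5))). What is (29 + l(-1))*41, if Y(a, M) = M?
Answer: 3321/4 ≈ 830.25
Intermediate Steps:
l(v) = 5*(8 + v)/(4*v) (l(v) = (v + 8)/(v + v/(-5)) = (8 + v)/(v + v*(-⅕)) = (8 + v)/(v - v/5) = (8 + v)/((4*v/5)) = (8 + v)*(5/(4*v)) = 5*(8 + v)/(4*v))
(29 + l(-1))*41 = (29 + (5/4 + 10/(-1)))*41 = (29 + (5/4 + 10*(-1)))*41 = (29 + (5/4 - 10))*41 = (29 - 35/4)*41 = (81/4)*41 = 3321/4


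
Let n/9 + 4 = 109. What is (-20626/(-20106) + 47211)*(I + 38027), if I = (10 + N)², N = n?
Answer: 150305350523264/3351 ≈ 4.4854e+10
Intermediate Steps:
n = 945 (n = -36 + 9*109 = -36 + 981 = 945)
N = 945
I = 912025 (I = (10 + 945)² = 955² = 912025)
(-20626/(-20106) + 47211)*(I + 38027) = (-20626/(-20106) + 47211)*(912025 + 38027) = (-20626*(-1/20106) + 47211)*950052 = (10313/10053 + 47211)*950052 = (474622496/10053)*950052 = 150305350523264/3351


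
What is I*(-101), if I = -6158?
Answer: 621958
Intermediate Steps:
I*(-101) = -6158*(-101) = 621958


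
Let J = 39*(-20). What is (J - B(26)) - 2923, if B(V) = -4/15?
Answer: -55541/15 ≈ -3702.7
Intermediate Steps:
B(V) = -4/15 (B(V) = -4*1/15 = -4/15)
J = -780
(J - B(26)) - 2923 = (-780 - 1*(-4/15)) - 2923 = (-780 + 4/15) - 2923 = -11696/15 - 2923 = -55541/15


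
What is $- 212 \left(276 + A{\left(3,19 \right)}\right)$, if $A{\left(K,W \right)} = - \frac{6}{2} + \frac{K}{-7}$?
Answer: $- \frac{404496}{7} \approx -57785.0$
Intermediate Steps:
$A{\left(K,W \right)} = -3 - \frac{K}{7}$ ($A{\left(K,W \right)} = \left(-6\right) \frac{1}{2} + K \left(- \frac{1}{7}\right) = -3 - \frac{K}{7}$)
$- 212 \left(276 + A{\left(3,19 \right)}\right) = - 212 \left(276 - \frac{24}{7}\right) = \left(-212\right) \frac{1908}{7} = - \frac{404496}{7}$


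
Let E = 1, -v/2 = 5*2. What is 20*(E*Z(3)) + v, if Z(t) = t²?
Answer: 160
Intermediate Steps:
v = -20 (v = -10*2 = -2*10 = -20)
20*(E*Z(3)) + v = 20*(1*3²) - 20 = 20*(1*9) - 20 = 20*9 - 20 = 180 - 20 = 160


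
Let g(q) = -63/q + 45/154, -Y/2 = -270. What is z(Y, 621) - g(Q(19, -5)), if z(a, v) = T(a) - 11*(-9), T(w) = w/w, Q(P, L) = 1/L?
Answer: -33155/154 ≈ -215.29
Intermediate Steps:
Y = 540 (Y = -2*(-270) = 540)
T(w) = 1
g(q) = 45/154 - 63/q (g(q) = -63/q + 45*(1/154) = -63/q + 45/154 = 45/154 - 63/q)
z(a, v) = 100 (z(a, v) = 1 - 11*(-9) = 1 + 99 = 100)
z(Y, 621) - g(Q(19, -5)) = 100 - (45/154 - 63/(1/(-5))) = 100 - (45/154 - 63/(-⅕)) = 100 - (45/154 - 63*(-5)) = 100 - (45/154 + 315) = 100 - 1*48555/154 = 100 - 48555/154 = -33155/154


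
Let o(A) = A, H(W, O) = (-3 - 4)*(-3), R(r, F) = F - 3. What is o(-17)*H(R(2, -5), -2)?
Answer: -357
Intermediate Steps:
R(r, F) = -3 + F
H(W, O) = 21 (H(W, O) = -7*(-3) = 21)
o(-17)*H(R(2, -5), -2) = -17*21 = -357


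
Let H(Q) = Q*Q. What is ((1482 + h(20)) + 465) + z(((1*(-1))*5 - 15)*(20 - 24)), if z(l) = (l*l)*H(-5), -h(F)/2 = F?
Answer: 161907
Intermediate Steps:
h(F) = -2*F
H(Q) = Q²
z(l) = 25*l² (z(l) = (l*l)*(-5)² = l²*25 = 25*l²)
((1482 + h(20)) + 465) + z(((1*(-1))*5 - 15)*(20 - 24)) = ((1482 - 2*20) + 465) + 25*(((1*(-1))*5 - 15)*(20 - 24))² = ((1482 - 40) + 465) + 25*((-1*5 - 15)*(-4))² = (1442 + 465) + 25*((-5 - 15)*(-4))² = 1907 + 25*(-20*(-4))² = 1907 + 25*80² = 1907 + 25*6400 = 1907 + 160000 = 161907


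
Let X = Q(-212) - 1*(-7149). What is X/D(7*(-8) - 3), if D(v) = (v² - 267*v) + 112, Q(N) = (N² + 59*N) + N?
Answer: 39373/19346 ≈ 2.0352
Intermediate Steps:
Q(N) = N² + 60*N
X = 39373 (X = -212*(60 - 212) - 1*(-7149) = -212*(-152) + 7149 = 32224 + 7149 = 39373)
D(v) = 112 + v² - 267*v
X/D(7*(-8) - 3) = 39373/(112 + (7*(-8) - 3)² - 267*(7*(-8) - 3)) = 39373/(112 + (-56 - 3)² - 267*(-56 - 3)) = 39373/(112 + (-59)² - 267*(-59)) = 39373/(112 + 3481 + 15753) = 39373/19346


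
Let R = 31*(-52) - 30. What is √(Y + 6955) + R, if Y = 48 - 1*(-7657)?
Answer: -1642 + 2*√3665 ≈ -1520.9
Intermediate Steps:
Y = 7705 (Y = 48 + 7657 = 7705)
R = -1642 (R = -1612 - 30 = -1642)
√(Y + 6955) + R = √(7705 + 6955) - 1642 = √14660 - 1642 = 2*√3665 - 1642 = -1642 + 2*√3665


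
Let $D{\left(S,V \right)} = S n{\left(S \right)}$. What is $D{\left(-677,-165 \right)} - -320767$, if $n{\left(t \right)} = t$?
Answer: $779096$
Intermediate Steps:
$D{\left(S,V \right)} = S^{2}$ ($D{\left(S,V \right)} = S S = S^{2}$)
$D{\left(-677,-165 \right)} - -320767 = \left(-677\right)^{2} - -320767 = 458329 + 320767 = 779096$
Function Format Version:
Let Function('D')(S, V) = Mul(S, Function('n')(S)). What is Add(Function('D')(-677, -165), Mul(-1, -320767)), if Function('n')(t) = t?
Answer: 779096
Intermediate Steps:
Function('D')(S, V) = Pow(S, 2) (Function('D')(S, V) = Mul(S, S) = Pow(S, 2))
Add(Function('D')(-677, -165), Mul(-1, -320767)) = Add(Pow(-677, 2), Mul(-1, -320767)) = Add(458329, 320767) = 779096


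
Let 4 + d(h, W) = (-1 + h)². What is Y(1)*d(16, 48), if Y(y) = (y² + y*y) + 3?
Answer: 1105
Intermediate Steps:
Y(y) = 3 + 2*y² (Y(y) = (y² + y²) + 3 = 2*y² + 3 = 3 + 2*y²)
d(h, W) = -4 + (-1 + h)²
Y(1)*d(16, 48) = (3 + 2*1²)*(-4 + (-1 + 16)²) = (3 + 2*1)*(-4 + 15²) = (3 + 2)*(-4 + 225) = 5*221 = 1105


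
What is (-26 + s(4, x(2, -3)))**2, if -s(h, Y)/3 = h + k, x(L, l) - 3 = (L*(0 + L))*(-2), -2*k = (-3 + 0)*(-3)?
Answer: 2401/4 ≈ 600.25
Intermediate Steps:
k = -9/2 (k = -(-3 + 0)*(-3)/2 = -(-3)*(-3)/2 = -1/2*9 = -9/2 ≈ -4.5000)
x(L, l) = 3 - 2*L**2 (x(L, l) = 3 + (L*(0 + L))*(-2) = 3 + (L*L)*(-2) = 3 + L**2*(-2) = 3 - 2*L**2)
s(h, Y) = 27/2 - 3*h (s(h, Y) = -3*(h - 9/2) = -3*(-9/2 + h) = 27/2 - 3*h)
(-26 + s(4, x(2, -3)))**2 = (-26 + (27/2 - 3*4))**2 = (-26 + (27/2 - 12))**2 = (-26 + 3/2)**2 = (-49/2)**2 = 2401/4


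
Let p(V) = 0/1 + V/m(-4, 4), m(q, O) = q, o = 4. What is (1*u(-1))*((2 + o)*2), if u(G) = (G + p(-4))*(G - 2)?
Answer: 0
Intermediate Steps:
p(V) = -V/4 (p(V) = 0/1 + V/(-4) = 0*1 + V*(-¼) = 0 - V/4 = -V/4)
u(G) = (1 + G)*(-2 + G) (u(G) = (G - ¼*(-4))*(G - 2) = (G + 1)*(-2 + G) = (1 + G)*(-2 + G))
(1*u(-1))*((2 + o)*2) = (1*(-2 + (-1)² - 1*(-1)))*((2 + 4)*2) = (1*(-2 + 1 + 1))*(6*2) = (1*0)*12 = 0*12 = 0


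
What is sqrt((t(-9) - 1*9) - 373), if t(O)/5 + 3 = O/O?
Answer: 14*I*sqrt(2) ≈ 19.799*I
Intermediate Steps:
t(O) = -10 (t(O) = -15 + 5*(O/O) = -15 + 5*1 = -15 + 5 = -10)
sqrt((t(-9) - 1*9) - 373) = sqrt((-10 - 1*9) - 373) = sqrt((-10 - 9) - 373) = sqrt(-19 - 373) = sqrt(-392) = 14*I*sqrt(2)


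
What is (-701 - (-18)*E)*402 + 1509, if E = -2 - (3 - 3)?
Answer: -294765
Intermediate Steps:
E = -2 (E = -2 - 1*0 = -2 + 0 = -2)
(-701 - (-18)*E)*402 + 1509 = (-701 - (-18)*(-2))*402 + 1509 = (-701 - 1*36)*402 + 1509 = (-701 - 36)*402 + 1509 = -737*402 + 1509 = -296274 + 1509 = -294765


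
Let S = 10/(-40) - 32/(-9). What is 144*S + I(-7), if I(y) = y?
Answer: 469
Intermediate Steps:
S = 119/36 (S = 10*(-1/40) - 32*(-1/9) = -1/4 + 32/9 = 119/36 ≈ 3.3056)
144*S + I(-7) = 144*(119/36) - 7 = 476 - 7 = 469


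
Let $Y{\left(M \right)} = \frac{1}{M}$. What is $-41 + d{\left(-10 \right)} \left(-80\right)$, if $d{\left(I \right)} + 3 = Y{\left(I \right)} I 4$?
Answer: $-121$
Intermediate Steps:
$d{\left(I \right)} = 1$ ($d{\left(I \right)} = -3 + \frac{I}{I} 4 = -3 + 1 \cdot 4 = -3 + 4 = 1$)
$-41 + d{\left(-10 \right)} \left(-80\right) = -41 + 1 \left(-80\right) = -41 - 80 = -121$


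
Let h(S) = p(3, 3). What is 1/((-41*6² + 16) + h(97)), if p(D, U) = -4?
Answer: -1/1464 ≈ -0.00068306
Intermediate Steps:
h(S) = -4
1/((-41*6² + 16) + h(97)) = 1/((-41*6² + 16) - 4) = 1/((-41*36 + 16) - 4) = 1/((-1476 + 16) - 4) = 1/(-1460 - 4) = 1/(-1464) = -1/1464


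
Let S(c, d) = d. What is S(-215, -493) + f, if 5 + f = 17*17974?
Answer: 305060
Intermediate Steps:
f = 305553 (f = -5 + 17*17974 = -5 + 305558 = 305553)
S(-215, -493) + f = -493 + 305553 = 305060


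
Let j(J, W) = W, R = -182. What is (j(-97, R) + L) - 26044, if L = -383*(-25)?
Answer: -16651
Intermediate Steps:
L = 9575
(j(-97, R) + L) - 26044 = (-182 + 9575) - 26044 = 9393 - 26044 = -16651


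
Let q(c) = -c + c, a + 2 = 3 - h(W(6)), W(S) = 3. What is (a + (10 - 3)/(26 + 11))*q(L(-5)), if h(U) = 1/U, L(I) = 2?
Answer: 0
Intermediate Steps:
a = ⅔ (a = -2 + (3 - 1/3) = -2 + (3 - 1*⅓) = -2 + (3 - ⅓) = -2 + 8/3 = ⅔ ≈ 0.66667)
q(c) = 0
(a + (10 - 3)/(26 + 11))*q(L(-5)) = (⅔ + (10 - 3)/(26 + 11))*0 = (⅔ + 7/37)*0 = (95/111)*0 = 0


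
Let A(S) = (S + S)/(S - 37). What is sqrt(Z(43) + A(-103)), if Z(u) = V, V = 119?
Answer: 3*sqrt(65590)/70 ≈ 10.976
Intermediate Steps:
A(S) = 2*S/(-37 + S) (A(S) = (2*S)/(-37 + S) = 2*S/(-37 + S))
Z(u) = 119
sqrt(Z(43) + A(-103)) = sqrt(119 + 2*(-103)/(-37 - 103)) = sqrt(119 + 2*(-103)/(-140)) = sqrt(119 + 2*(-103)*(-1/140)) = sqrt(119 + 103/70) = sqrt(8433/70) = 3*sqrt(65590)/70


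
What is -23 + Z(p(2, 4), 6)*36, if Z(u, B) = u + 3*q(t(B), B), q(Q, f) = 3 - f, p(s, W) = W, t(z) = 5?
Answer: -203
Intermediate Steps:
Z(u, B) = 9 + u - 3*B (Z(u, B) = u + 3*(3 - B) = u + (9 - 3*B) = 9 + u - 3*B)
-23 + Z(p(2, 4), 6)*36 = -23 + (9 + 4 - 3*6)*36 = -23 + (9 + 4 - 18)*36 = -23 - 5*36 = -23 - 180 = -203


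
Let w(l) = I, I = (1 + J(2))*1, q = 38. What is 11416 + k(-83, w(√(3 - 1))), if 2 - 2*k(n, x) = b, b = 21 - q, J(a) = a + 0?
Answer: 22851/2 ≈ 11426.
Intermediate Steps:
J(a) = a
I = 3 (I = (1 + 2)*1 = 3*1 = 3)
w(l) = 3
b = -17 (b = 21 - 1*38 = 21 - 38 = -17)
k(n, x) = 19/2 (k(n, x) = 1 - ½*(-17) = 1 + 17/2 = 19/2)
11416 + k(-83, w(√(3 - 1))) = 11416 + 19/2 = 22851/2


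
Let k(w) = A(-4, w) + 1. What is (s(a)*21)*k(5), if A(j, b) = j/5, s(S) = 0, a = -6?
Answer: 0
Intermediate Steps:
A(j, b) = j/5 (A(j, b) = j*(1/5) = j/5)
k(w) = 1/5 (k(w) = (1/5)*(-4) + 1 = -4/5 + 1 = 1/5)
(s(a)*21)*k(5) = (0*21)*(1/5) = 0*(1/5) = 0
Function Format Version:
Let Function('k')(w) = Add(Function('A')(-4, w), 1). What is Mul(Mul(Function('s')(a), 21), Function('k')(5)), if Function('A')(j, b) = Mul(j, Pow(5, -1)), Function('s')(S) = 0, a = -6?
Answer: 0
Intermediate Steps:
Function('A')(j, b) = Mul(Rational(1, 5), j) (Function('A')(j, b) = Mul(j, Rational(1, 5)) = Mul(Rational(1, 5), j))
Function('k')(w) = Rational(1, 5) (Function('k')(w) = Add(Mul(Rational(1, 5), -4), 1) = Add(Rational(-4, 5), 1) = Rational(1, 5))
Mul(Mul(Function('s')(a), 21), Function('k')(5)) = Mul(Mul(0, 21), Rational(1, 5)) = Mul(0, Rational(1, 5)) = 0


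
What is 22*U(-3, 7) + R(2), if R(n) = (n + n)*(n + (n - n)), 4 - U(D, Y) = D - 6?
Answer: 294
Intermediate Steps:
U(D, Y) = 10 - D (U(D, Y) = 4 - (D - 6) = 4 - (-6 + D) = 4 + (6 - D) = 10 - D)
R(n) = 2*n**2 (R(n) = (2*n)*(n + 0) = (2*n)*n = 2*n**2)
22*U(-3, 7) + R(2) = 22*(10 - 1*(-3)) + 2*2**2 = 22*(10 + 3) + 2*4 = 22*13 + 8 = 286 + 8 = 294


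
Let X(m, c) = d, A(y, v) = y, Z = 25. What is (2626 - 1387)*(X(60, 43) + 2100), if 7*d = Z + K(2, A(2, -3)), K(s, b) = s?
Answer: 2606679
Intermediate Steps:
d = 27/7 (d = (25 + 2)/7 = (1/7)*27 = 27/7 ≈ 3.8571)
X(m, c) = 27/7
(2626 - 1387)*(X(60, 43) + 2100) = (2626 - 1387)*(27/7 + 2100) = 1239*(14727/7) = 2606679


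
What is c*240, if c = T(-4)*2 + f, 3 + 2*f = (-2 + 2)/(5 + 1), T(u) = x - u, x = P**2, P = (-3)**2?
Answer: 40440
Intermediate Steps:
P = 9
x = 81 (x = 9**2 = 81)
T(u) = 81 - u
f = -3/2 (f = -3/2 + ((-2 + 2)/(5 + 1))/2 = -3/2 + (0/6)/2 = -3/2 + (0*(1/6))/2 = -3/2 + (1/2)*0 = -3/2 + 0 = -3/2 ≈ -1.5000)
c = 337/2 (c = (81 - 1*(-4))*2 - 3/2 = (81 + 4)*2 - 3/2 = 85*2 - 3/2 = 170 - 3/2 = 337/2 ≈ 168.50)
c*240 = (337/2)*240 = 40440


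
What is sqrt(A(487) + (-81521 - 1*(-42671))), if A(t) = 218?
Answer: 2*I*sqrt(9658) ≈ 196.55*I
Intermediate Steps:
sqrt(A(487) + (-81521 - 1*(-42671))) = sqrt(218 + (-81521 - 1*(-42671))) = sqrt(218 + (-81521 + 42671)) = sqrt(218 - 38850) = sqrt(-38632) = 2*I*sqrt(9658)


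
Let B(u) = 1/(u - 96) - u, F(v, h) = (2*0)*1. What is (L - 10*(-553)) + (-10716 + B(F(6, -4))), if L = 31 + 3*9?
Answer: -492289/96 ≈ -5128.0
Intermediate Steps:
F(v, h) = 0 (F(v, h) = 0*1 = 0)
B(u) = 1/(-96 + u) - u
L = 58 (L = 31 + 27 = 58)
(L - 10*(-553)) + (-10716 + B(F(6, -4))) = (58 - 10*(-553)) + (-10716 + (1 - 1*0² + 96*0)/(-96 + 0)) = (58 + 5530) + (-10716 + (1 - 1*0 + 0)/(-96)) = 5588 + (-10716 - (1 + 0 + 0)/96) = 5588 + (-10716 - 1/96*1) = 5588 + (-10716 - 1/96) = 5588 - 1028737/96 = -492289/96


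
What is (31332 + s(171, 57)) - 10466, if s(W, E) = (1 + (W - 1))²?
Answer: 50107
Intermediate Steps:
s(W, E) = W² (s(W, E) = (1 + (-1 + W))² = W²)
(31332 + s(171, 57)) - 10466 = (31332 + 171²) - 10466 = (31332 + 29241) - 10466 = 60573 - 10466 = 50107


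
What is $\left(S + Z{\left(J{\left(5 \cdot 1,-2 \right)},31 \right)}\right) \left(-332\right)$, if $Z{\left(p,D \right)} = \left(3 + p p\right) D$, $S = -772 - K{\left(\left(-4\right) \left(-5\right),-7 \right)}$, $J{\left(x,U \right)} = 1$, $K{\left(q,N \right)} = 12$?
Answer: $219120$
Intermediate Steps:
$S = -784$ ($S = -772 - 12 = -784$)
$Z{\left(p,D \right)} = D \left(3 + p^{2}\right)$ ($Z{\left(p,D \right)} = \left(3 + p^{2}\right) D = D \left(3 + p^{2}\right)$)
$\left(S + Z{\left(J{\left(5 \cdot 1,-2 \right)},31 \right)}\right) \left(-332\right) = \left(-784 + 31 \left(3 + 1^{2}\right)\right) \left(-332\right) = \left(-784 + 31 \left(3 + 1\right)\right) \left(-332\right) = \left(-784 + 31 \cdot 4\right) \left(-332\right) = \left(-784 + 124\right) \left(-332\right) = \left(-660\right) \left(-332\right) = 219120$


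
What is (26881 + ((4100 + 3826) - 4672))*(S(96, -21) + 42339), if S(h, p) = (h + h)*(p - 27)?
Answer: 998161605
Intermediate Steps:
S(h, p) = 2*h*(-27 + p) (S(h, p) = (2*h)*(-27 + p) = 2*h*(-27 + p))
(26881 + ((4100 + 3826) - 4672))*(S(96, -21) + 42339) = (26881 + ((4100 + 3826) - 4672))*(2*96*(-27 - 21) + 42339) = (26881 + (7926 - 4672))*(2*96*(-48) + 42339) = (26881 + 3254)*(-9216 + 42339) = 30135*33123 = 998161605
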